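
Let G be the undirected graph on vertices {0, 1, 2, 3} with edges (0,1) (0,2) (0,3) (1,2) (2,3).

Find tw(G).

2

A width-2 tree decomposition is:
Bags: B1 = {0, 2, 3}  B2 = {0, 1, 2}
Tree: B1–B2
Every bag has size at most 3, so the width is 3 − 1 = 2 and tw(G) ≤ 2. On the other hand G contains the 3-clique {0, 1, 2}. A clique must lie in a single bag of any decomposition, so no decomposition can have width below 2. Therefore the treewidth is 2.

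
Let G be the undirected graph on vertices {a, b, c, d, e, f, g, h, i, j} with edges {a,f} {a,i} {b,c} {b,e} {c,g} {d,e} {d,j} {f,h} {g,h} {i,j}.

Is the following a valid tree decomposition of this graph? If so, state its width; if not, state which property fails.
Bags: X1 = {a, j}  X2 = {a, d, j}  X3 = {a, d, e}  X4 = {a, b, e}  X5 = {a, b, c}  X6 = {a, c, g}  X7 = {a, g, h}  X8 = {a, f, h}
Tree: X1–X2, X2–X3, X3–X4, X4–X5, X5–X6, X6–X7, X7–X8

A tree decomposition must satisfy three properties: every vertex lies in some bag; for every edge, both endpoints lie together in some bag; and for every vertex, the bags containing it form a connected subtree. Here vertex i appears in no bag, so the decomposition is invalid.

No — vertex i appears in no bag.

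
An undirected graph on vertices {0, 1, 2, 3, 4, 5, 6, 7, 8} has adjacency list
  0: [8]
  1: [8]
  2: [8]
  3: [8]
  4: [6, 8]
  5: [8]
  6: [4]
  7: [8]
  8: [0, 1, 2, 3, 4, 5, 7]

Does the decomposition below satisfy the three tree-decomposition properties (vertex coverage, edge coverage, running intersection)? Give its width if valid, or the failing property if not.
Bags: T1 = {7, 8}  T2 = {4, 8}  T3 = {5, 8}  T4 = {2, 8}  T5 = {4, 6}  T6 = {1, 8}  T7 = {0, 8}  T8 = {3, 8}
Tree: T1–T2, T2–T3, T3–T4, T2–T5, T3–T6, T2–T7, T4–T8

Yes; width 1.

Every vertex of G appears in some bag (union = {0, 1, 2, 3, 4, 5, 6, 7, 8}); every edge is covered by a bag; and for each vertex v the set of bags containing v is connected in the bag tree. The decomposition is therefore valid. The largest bag has 2 vertices, so the width is 1.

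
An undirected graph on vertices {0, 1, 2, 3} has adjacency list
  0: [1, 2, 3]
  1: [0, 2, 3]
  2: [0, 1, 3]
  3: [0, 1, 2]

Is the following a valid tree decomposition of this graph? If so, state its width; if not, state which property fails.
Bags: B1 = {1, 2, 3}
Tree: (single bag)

A tree decomposition must satisfy three properties: every vertex lies in some bag; for every edge, both endpoints lie together in some bag; and for every vertex, the bags containing it form a connected subtree. Here vertex 0 appears in no bag, so the decomposition is invalid.

No — vertex 0 appears in no bag.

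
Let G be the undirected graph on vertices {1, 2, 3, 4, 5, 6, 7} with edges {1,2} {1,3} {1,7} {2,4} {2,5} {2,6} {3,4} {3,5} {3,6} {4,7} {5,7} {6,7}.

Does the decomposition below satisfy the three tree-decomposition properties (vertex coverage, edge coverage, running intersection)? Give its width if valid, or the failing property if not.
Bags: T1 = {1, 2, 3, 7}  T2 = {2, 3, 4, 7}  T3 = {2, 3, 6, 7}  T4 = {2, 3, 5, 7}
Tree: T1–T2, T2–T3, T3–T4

Yes; width 3.

Checking the three conditions: (i) the bags cover all of {1, 2, 3, 4, 5, 6, 7}; (ii) for each edge, some bag contains both endpoints; (iii) the bags containing any fixed vertex form a subtree. All hold, so the decomposition is valid with width 4 − 1 = 3.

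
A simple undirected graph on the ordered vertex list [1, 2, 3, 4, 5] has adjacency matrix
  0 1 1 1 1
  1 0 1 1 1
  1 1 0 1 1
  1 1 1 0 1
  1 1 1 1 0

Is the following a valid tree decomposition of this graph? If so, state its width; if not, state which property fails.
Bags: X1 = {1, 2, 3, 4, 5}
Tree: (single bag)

Every vertex of G appears in some bag (union = {1, 2, 3, 4, 5}); every edge is covered by a bag; and for each vertex v the set of bags containing v is connected in the bag tree. The decomposition is therefore valid. The largest bag has 5 vertices, so the width is 4.

Yes; width 4.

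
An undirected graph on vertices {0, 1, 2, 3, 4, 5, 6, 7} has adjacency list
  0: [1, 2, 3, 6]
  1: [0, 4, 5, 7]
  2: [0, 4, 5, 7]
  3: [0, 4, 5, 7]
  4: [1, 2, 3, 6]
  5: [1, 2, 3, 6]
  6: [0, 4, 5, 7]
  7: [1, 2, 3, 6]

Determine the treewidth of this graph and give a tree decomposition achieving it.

Treewidth 4.
Bags: B1 = {1, 2, 3, 6, 7}  B2 = {1, 2, 3, 4, 6}  B3 = {0, 1, 2, 3, 6}  B4 = {1, 2, 3, 5, 6}
Tree: B1–B2, B2–B3, B3–B4

Every bag has size at most 5, so the width is 5 − 1 = 4 and tw(G) ≤ 4. For the lower bound: the 5 vertex sets {1,7}, {4,6}, {0,2}, {3}, {5} are disjoint, each induces a connected subgraph, and every pair is joined by at least one edge of G. Contracting each set to a single vertex therefore yields K_{5} as a minor, and since treewidth is minor-monotone, tw(G) ≥ tw(K_{5}) = 4. Therefore the treewidth is 4.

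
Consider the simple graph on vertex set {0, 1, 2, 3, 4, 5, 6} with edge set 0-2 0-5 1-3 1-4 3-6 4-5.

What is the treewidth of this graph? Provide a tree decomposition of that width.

Treewidth 1.
Bags: B1 = {3, 6}  B2 = {1, 3}  B3 = {1, 4}  B4 = {4, 5}  B5 = {0, 5}  B6 = {0, 2}
Tree: B1–B2, B2–B3, B3–B4, B4–B5, B5–B6

The largest bag has 2 vertices, giving width 1; this decomposition certifies tw(G) ≤ 1. Any graph with an edge has treewidth ≥ 1, and G has the edge 6–3. Therefore the treewidth is 1.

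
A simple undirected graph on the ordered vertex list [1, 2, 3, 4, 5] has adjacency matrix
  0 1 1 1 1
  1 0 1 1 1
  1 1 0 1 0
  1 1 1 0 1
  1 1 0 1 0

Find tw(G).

3

A width-3 tree decomposition is:
Bags: B1 = {1, 2, 4, 5}  B2 = {1, 2, 3, 4}
Tree: B1–B2
The largest bag has 4 vertices, giving width 3; this decomposition certifies tw(G) ≤ 3. Conversely, {1, 2, 3, 4} is a clique of size 4, and the vertices of any clique must share a bag in every tree decomposition; so some bag has ≥ 4 vertices and tw(G) ≥ 3. Therefore the treewidth is 3.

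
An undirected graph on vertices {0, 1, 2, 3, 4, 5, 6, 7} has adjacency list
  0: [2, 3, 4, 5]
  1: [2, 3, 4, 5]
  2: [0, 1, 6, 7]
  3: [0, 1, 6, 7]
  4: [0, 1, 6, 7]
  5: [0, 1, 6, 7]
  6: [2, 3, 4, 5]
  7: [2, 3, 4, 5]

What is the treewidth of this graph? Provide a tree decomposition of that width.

Every bag has size at most 5, so the width is 5 − 1 = 4 and tw(G) ≤ 4. For the lower bound: the 5 vertex sets {0,3}, {2,6}, {5,7}, {1}, {4} are disjoint, each induces a connected subgraph, and every pair is joined by at least one edge of G. Contracting each set to a single vertex therefore yields K_{5} as a minor, and since treewidth is minor-monotone, tw(G) ≥ tw(K_{5}) = 4. Hence tw(G) = 4 exactly.

Treewidth 4.
Bags: B1 = {0, 1, 3, 6, 7}  B2 = {0, 1, 2, 6, 7}  B3 = {0, 1, 5, 6, 7}  B4 = {0, 1, 4, 6, 7}
Tree: B1–B2, B2–B3, B3–B4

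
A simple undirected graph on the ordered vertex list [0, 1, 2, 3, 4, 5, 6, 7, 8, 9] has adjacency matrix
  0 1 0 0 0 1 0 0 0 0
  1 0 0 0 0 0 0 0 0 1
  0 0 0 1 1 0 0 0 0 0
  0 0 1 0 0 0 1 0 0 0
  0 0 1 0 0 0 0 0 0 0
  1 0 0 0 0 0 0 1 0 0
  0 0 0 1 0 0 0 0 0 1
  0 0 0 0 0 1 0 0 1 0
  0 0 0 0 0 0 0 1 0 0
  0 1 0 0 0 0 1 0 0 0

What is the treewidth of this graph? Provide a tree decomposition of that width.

Treewidth 1.
Bags: B1 = {7, 8}  B2 = {5, 7}  B3 = {0, 5}  B4 = {0, 1}  B5 = {1, 9}  B6 = {6, 9}  B7 = {3, 6}  B8 = {2, 3}  B9 = {2, 4}
Tree: B1–B2, B2–B3, B3–B4, B4–B5, B5–B6, B6–B7, B7–B8, B8–B9

Each bag holds 2 vertices, so the decomposition has width 1, which upper-bounds the treewidth. Any graph with an edge has treewidth ≥ 1, and G has the edge 8–7. The upper and lower bounds meet at 1, so that is the treewidth.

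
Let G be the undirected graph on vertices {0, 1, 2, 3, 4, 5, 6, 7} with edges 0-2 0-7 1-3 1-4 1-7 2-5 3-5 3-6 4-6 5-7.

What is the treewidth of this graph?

2

A width-2 tree decomposition is:
Bags: B1 = {1, 4, 6}  B2 = {1, 3, 6}  B3 = {1, 3, 7}  B4 = {3, 5, 7}  B5 = {0, 5, 7}  B6 = {0, 2, 5}
Tree: B1–B2, B2–B3, B3–B4, B4–B5, B5–B6
The largest bag has 3 vertices, giving width 2; this decomposition certifies tw(G) ≤ 2. The edges 4–6–3–1–4 form a cycle, so G is not a tree and its treewidth is at least 2. Combining the bounds, tw(G) = 2.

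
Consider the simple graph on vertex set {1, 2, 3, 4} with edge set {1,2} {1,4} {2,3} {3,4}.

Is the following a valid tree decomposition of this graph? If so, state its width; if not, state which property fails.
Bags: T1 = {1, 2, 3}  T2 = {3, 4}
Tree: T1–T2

A tree decomposition must satisfy three properties: every vertex lies in some bag; for every edge, both endpoints lie together in some bag; and for every vertex, the bags containing it form a connected subtree. Here edge (1,4) lies in no bag, so the decomposition is invalid.

No — edge (1,4) lies in no bag.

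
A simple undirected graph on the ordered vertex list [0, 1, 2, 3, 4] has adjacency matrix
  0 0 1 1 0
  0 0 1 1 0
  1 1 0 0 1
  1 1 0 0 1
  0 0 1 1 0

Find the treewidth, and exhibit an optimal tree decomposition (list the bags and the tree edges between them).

The largest bag has 3 vertices, giving width 2; this decomposition certifies tw(G) ≤ 2. The edges 3–0–2–1–3 form a cycle, so G is not a tree and its treewidth is at least 2. The upper and lower bounds meet at 2, so that is the treewidth.

Treewidth 2.
One optimal decomposition is:
Bags: B1 = {0, 2, 3}  B2 = {1, 2, 3}  B3 = {2, 3, 4}
Tree: B1–B2, B2–B3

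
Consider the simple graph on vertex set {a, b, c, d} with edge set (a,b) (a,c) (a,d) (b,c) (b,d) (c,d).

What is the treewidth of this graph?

A width-3 tree decomposition is:
Bags: B1 = {a, b, c, d}
Tree: (single bag)
With just one bag of size 4, the width is 4 − 1 = 3, so tw(G) ≤ 3. Conversely, {a, b, c, d} is a clique of size 4, and the vertices of any clique must share a bag in every tree decomposition; so some bag has ≥ 4 vertices and tw(G) ≥ 3. Combining the bounds, tw(G) = 3.

3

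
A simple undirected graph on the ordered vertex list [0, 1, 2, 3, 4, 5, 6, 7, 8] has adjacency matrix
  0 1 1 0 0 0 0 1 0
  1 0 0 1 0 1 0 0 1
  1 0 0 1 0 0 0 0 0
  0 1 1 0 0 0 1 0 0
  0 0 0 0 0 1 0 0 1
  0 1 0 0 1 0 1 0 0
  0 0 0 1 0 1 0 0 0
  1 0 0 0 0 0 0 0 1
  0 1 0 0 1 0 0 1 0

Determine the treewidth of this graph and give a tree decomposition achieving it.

Treewidth 3.
One such decomposition:
Bags: B1 = {4, 5, 7, 8}  B2 = {1, 5, 7, 8}  B3 = {0, 1, 5, 7}  B4 = {0, 1, 5, 6}  B5 = {0, 1, 3, 6}  B6 = {0, 2, 3, 6}
Tree: B1–B2, B2–B3, B3–B4, B4–B5, B5–B6

Each bag holds 4 vertices, so the decomposition has width 3, which upper-bounds the treewidth. For the lower bound: the 4 vertex sets {4,7,8}, {5}, {1}, {0,2,3,6} are disjoint, each induces a connected subgraph, and every pair is joined by at least one edge of G. Contracting each set to a single vertex therefore yields K_{4} as a minor, and since treewidth is minor-monotone, tw(G) ≥ tw(K_{4}) = 3. Combining the bounds, tw(G) = 3.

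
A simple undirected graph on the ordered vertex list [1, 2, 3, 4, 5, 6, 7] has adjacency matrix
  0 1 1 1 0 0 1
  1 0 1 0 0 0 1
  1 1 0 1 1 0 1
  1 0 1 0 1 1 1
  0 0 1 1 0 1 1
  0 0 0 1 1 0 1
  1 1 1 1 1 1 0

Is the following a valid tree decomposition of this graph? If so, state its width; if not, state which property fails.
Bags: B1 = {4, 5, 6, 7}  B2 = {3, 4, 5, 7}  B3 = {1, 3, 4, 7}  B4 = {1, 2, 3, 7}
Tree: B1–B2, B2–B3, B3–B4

Yes; width 3.

Vertex coverage: the bags together contain {1, 2, 3, 4, 5, 6, 7}, the full vertex set. Edge coverage: each edge of G has both endpoints in at least one bag. Running intersection: for every vertex, the bags containing it form a connected subtree. All three properties hold, so this is a valid tree decomposition of width max|bag| − 1 = 3, and hence tw(G) ≤ 3.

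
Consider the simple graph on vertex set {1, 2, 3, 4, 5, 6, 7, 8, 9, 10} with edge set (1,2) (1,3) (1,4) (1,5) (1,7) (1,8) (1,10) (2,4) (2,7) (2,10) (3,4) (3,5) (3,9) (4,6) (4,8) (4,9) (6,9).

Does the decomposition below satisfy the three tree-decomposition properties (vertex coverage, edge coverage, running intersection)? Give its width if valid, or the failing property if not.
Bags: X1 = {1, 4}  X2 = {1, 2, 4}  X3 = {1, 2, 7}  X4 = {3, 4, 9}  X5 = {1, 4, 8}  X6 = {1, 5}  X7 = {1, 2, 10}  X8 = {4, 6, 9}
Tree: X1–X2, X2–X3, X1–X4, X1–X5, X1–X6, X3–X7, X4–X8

A tree decomposition must satisfy three properties: every vertex lies in some bag; for every edge, both endpoints lie together in some bag; and for every vertex, the bags containing it form a connected subtree. Here edge (3,1) lies in no bag, so the decomposition is invalid.

No — edge (3,1) lies in no bag.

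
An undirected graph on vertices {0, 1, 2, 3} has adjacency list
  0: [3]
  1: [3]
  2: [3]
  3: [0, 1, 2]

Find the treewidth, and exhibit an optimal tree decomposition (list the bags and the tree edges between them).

Treewidth 1.
One optimal decomposition is:
Bags: B1 = {0, 3}  B2 = {2, 3}  B3 = {1, 3}
Tree: B1–B2, B2–B3

The largest bag has 2 vertices, giving width 1; this decomposition certifies tw(G) ≤ 1. Any graph with an edge has treewidth ≥ 1, and G has the edge 0–3. The upper and lower bounds meet at 1, so that is the treewidth.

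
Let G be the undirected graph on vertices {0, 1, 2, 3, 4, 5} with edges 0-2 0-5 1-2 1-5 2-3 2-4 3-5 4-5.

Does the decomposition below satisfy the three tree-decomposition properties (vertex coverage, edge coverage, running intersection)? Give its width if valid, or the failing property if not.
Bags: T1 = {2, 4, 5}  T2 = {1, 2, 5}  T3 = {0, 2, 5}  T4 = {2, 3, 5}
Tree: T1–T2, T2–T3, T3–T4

Checking the three conditions: (i) the bags cover all of {0, 1, 2, 3, 4, 5}; (ii) for each edge, some bag contains both endpoints; (iii) the bags containing any fixed vertex form a subtree. All hold, so the decomposition is valid with width 3 − 1 = 2.

Yes; width 2.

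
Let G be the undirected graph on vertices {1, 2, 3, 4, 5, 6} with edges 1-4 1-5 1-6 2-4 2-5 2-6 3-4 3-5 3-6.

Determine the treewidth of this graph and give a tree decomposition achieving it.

Treewidth 3.
Bags: B1 = {2, 4, 5, 6}  B2 = {3, 4, 5, 6}  B3 = {1, 4, 5, 6}
Tree: B1–B2, B2–B3

The largest bag has 4 vertices, giving width 3; this decomposition certifies tw(G) ≤ 3. For the lower bound: the 4 vertex sets {2,6}, {3,5}, {4}, {1} are disjoint, each induces a connected subgraph, and every pair is joined by at least one edge of G. Contracting each set to a single vertex therefore yields K_{4} as a minor, and since treewidth is minor-monotone, tw(G) ≥ tw(K_{4}) = 3. Hence tw(G) = 3 exactly.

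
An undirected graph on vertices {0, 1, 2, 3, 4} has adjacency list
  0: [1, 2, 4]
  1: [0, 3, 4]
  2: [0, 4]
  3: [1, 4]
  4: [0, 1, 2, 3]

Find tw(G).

2

A width-2 tree decomposition is:
Bags: B1 = {0, 1, 4}  B2 = {1, 3, 4}  B3 = {0, 2, 4}
Tree: B1–B2, B1–B3
Every bag has size at most 3, so the width is 3 − 1 = 2 and tw(G) ≤ 2. For the lower bound, the 3 vertices {0, 1, 4} are pairwise adjacent, and any tree decomposition puts a clique entirely inside one bag — forcing width ≥ 2. The upper and lower bounds meet at 2, so that is the treewidth.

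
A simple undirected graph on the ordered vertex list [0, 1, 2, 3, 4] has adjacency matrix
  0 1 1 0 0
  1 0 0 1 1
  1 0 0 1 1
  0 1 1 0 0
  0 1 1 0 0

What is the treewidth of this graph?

2

A width-2 tree decomposition is:
Bags: B1 = {1, 2, 3}  B2 = {1, 2, 4}  B3 = {0, 1, 2}
Tree: B1–B2, B2–B3
Every bag has size at most 3, so the width is 3 − 1 = 2 and tw(G) ≤ 2. For the lower bound, G contains the cycle 3–1–4–2–3, so G is not a forest; only forests have treewidth ≤ 1, hence tw(G) ≥ 2. Combining the bounds, tw(G) = 2.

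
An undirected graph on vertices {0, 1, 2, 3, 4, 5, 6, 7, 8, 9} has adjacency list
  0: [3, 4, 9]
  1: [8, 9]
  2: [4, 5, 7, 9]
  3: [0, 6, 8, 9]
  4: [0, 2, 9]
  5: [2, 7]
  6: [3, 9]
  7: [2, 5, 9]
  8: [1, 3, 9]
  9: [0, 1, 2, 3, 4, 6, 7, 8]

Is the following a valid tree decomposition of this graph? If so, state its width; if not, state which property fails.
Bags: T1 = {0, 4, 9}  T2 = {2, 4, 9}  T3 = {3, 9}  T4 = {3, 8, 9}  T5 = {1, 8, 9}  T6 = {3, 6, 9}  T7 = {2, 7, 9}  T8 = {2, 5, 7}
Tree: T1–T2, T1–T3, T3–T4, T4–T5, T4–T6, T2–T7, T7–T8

No — edge (0,3) lies in no bag.

A tree decomposition must satisfy three properties: every vertex lies in some bag; for every edge, both endpoints lie together in some bag; and for every vertex, the bags containing it form a connected subtree. Here edge (0,3) lies in no bag, so the decomposition is invalid.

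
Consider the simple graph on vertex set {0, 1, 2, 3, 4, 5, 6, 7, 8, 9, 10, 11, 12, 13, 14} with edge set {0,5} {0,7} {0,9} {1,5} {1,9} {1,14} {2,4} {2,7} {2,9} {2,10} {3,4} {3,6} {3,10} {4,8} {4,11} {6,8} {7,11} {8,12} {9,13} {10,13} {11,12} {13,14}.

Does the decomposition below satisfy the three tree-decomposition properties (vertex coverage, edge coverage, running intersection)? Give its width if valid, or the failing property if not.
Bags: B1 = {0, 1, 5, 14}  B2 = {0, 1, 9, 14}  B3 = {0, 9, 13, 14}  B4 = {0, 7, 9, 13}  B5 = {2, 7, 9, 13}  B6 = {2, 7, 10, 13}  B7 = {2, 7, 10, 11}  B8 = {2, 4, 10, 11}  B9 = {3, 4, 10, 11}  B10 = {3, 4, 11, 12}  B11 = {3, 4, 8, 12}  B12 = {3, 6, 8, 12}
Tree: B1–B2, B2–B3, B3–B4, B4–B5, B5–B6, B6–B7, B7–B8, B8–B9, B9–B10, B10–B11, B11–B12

Checking the three conditions: (i) the bags cover all of {0, 1, 2, 3, 4, 5, 6, 7, 8, 9, 10, 11, 12, 13, 14}; (ii) for each edge, some bag contains both endpoints; (iii) the bags containing any fixed vertex form a subtree. All hold, so the decomposition is valid with width 4 − 1 = 3.

Yes; width 3.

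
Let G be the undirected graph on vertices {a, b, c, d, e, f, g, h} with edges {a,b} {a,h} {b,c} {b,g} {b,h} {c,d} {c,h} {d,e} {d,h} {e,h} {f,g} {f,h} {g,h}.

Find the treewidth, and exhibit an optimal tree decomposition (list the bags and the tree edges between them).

Every bag has size at most 3, so the width is 3 − 1 = 2 and tw(G) ≤ 2. Conversely, {d, e, h} is a clique of size 3, and the vertices of any clique must share a bag in every tree decomposition; so some bag has ≥ 3 vertices and tw(G) ≥ 2. Therefore the treewidth is 2.

Treewidth 2.
One optimal decomposition is:
Bags: B1 = {b, c, h}  B2 = {c, d, h}  B3 = {a, b, h}  B4 = {b, g, h}  B5 = {d, e, h}  B6 = {f, g, h}
Tree: B1–B2, B1–B3, B3–B4, B2–B5, B4–B6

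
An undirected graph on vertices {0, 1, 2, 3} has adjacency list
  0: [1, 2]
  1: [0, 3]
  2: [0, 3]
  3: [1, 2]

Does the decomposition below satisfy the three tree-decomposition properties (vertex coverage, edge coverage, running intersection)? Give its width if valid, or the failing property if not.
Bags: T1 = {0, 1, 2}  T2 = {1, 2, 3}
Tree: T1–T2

Yes; width 2.

Checking the three conditions: (i) the bags cover all of {0, 1, 2, 3}; (ii) for each edge, some bag contains both endpoints; (iii) the bags containing any fixed vertex form a subtree. All hold, so the decomposition is valid with width 3 − 1 = 2.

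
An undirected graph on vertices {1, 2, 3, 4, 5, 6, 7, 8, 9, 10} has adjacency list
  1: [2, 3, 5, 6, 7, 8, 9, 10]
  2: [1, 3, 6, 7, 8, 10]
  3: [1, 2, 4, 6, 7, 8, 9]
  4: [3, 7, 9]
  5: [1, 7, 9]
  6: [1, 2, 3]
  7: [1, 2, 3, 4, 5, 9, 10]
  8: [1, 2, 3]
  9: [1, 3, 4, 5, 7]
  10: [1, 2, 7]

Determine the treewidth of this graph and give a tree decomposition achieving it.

Treewidth 3.
One optimal decomposition is:
Bags: B1 = {1, 3, 7, 9}  B2 = {1, 2, 3, 7}  B3 = {1, 2, 3, 6}  B4 = {1, 2, 3, 8}  B5 = {3, 4, 7, 9}  B6 = {1, 5, 7, 9}  B7 = {1, 2, 7, 10}
Tree: B1–B2, B2–B3, B2–B4, B1–B5, B1–B6, B2–B7

Every bag has size at most 4, so the width is 4 − 1 = 3 and tw(G) ≤ 3. For the lower bound, the 4 vertices {1, 3, 7, 9} are pairwise adjacent, and any tree decomposition puts a clique entirely inside one bag — forcing width ≥ 3. Combining the bounds, tw(G) = 3.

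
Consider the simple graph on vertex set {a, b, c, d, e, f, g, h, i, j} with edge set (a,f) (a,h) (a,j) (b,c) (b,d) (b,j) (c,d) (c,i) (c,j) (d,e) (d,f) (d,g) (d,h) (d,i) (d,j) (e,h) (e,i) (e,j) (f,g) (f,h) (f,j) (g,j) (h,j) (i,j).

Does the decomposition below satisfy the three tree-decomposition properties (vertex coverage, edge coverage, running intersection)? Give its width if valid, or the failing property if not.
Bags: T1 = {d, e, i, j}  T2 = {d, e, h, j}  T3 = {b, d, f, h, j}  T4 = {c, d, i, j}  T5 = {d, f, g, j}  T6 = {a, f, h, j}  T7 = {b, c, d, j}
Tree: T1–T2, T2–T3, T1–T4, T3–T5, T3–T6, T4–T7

A tree decomposition must satisfy three properties: every vertex lies in some bag; for every edge, both endpoints lie together in some bag; and for every vertex, the bags containing it form a connected subtree. Here bags containing vertex b are not connected in the tree, so the decomposition is invalid.

No — bags containing vertex b are not connected in the tree.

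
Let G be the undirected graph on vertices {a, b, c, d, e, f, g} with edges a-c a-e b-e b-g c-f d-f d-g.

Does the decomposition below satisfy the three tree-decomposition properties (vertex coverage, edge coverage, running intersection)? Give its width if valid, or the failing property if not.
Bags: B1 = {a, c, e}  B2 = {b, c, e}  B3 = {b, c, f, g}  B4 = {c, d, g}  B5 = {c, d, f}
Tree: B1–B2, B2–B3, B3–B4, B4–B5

No — bags containing vertex f are not connected in the tree.

A tree decomposition must satisfy three properties: every vertex lies in some bag; for every edge, both endpoints lie together in some bag; and for every vertex, the bags containing it form a connected subtree. Here bags containing vertex f are not connected in the tree, so the decomposition is invalid.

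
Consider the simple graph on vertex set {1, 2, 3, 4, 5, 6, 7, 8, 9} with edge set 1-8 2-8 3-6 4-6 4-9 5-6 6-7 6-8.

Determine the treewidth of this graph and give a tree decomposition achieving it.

Every bag has size at most 2, so the width is 2 − 1 = 1 and tw(G) ≤ 1. Since G has at least one edge (e.g. 4–6), it is not an edgeless graph, so tw(G) ≥ 1. Hence tw(G) = 1 exactly.

Treewidth 1.
One such decomposition:
Bags: B1 = {4, 6}  B2 = {6, 7}  B3 = {6, 8}  B4 = {4, 9}  B5 = {2, 8}  B6 = {5, 6}  B7 = {1, 8}  B8 = {3, 6}
Tree: B1–B2, B2–B3, B1–B4, B3–B5, B2–B6, B5–B7, B6–B8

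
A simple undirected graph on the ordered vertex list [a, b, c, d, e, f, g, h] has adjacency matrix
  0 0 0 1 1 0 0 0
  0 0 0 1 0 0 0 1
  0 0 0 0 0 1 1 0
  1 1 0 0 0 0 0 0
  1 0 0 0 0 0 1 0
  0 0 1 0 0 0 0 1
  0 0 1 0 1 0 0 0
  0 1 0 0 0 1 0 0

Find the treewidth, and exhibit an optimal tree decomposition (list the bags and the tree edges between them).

Treewidth 2.
Bags: B1 = {b, d, h}  B2 = {d, f, h}  B3 = {c, d, f}  B4 = {c, d, g}  B5 = {d, e, g}  B6 = {a, d, e}
Tree: B1–B2, B2–B3, B3–B4, B4–B5, B5–B6

Every bag has size at most 3, so the width is 3 − 1 = 2 and tw(G) ≤ 2. For the lower bound, G contains the cycle d–b–h–f–c–g–e–a–d, so G is not a forest; only forests have treewidth ≤ 1, hence tw(G) ≥ 2. Hence tw(G) = 2 exactly.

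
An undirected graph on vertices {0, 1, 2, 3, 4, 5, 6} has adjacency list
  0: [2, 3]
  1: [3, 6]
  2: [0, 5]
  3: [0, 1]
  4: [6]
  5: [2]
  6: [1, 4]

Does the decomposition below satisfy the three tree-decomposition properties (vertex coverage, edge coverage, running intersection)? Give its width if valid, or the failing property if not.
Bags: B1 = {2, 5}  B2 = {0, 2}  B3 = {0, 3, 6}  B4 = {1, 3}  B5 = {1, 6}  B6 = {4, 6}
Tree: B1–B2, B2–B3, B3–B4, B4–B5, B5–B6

A tree decomposition must satisfy three properties: every vertex lies in some bag; for every edge, both endpoints lie together in some bag; and for every vertex, the bags containing it form a connected subtree. Here bags containing vertex 6 are not connected in the tree, so the decomposition is invalid.

No — bags containing vertex 6 are not connected in the tree.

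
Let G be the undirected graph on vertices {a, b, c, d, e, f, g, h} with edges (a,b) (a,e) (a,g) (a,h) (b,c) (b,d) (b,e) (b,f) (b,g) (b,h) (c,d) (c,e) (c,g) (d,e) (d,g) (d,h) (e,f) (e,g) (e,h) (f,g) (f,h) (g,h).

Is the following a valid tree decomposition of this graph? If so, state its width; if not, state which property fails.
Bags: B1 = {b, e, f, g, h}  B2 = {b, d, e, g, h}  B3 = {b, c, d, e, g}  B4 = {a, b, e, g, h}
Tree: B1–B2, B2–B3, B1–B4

Checking the three conditions: (i) the bags cover all of {a, b, c, d, e, f, g, h}; (ii) for each edge, some bag contains both endpoints; (iii) the bags containing any fixed vertex form a subtree. All hold, so the decomposition is valid with width 5 − 1 = 4.

Yes; width 4.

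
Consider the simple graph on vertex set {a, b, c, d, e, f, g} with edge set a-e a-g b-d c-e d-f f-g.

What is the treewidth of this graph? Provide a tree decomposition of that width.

The largest bag has 2 vertices, giving width 1; this decomposition certifies tw(G) ≤ 1. G has an edge, so its treewidth is at least 1. Hence tw(G) = 1 exactly.

Treewidth 1.
One such decomposition:
Bags: B1 = {c, e}  B2 = {a, e}  B3 = {a, g}  B4 = {f, g}  B5 = {d, f}  B6 = {b, d}
Tree: B1–B2, B2–B3, B3–B4, B4–B5, B5–B6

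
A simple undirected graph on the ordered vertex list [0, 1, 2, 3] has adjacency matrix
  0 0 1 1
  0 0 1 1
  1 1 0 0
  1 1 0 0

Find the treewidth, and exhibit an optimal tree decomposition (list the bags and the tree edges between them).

Treewidth 2.
One such decomposition:
Bags: B1 = {1, 2, 3}  B2 = {0, 2, 3}
Tree: B1–B2

Each bag holds 3 vertices, so the decomposition has width 2, which upper-bounds the treewidth. For the lower bound, G contains the cycle 3–1–2–0–3, so G is not a forest; only forests have treewidth ≤ 1, hence tw(G) ≥ 2. Combining the bounds, tw(G) = 2.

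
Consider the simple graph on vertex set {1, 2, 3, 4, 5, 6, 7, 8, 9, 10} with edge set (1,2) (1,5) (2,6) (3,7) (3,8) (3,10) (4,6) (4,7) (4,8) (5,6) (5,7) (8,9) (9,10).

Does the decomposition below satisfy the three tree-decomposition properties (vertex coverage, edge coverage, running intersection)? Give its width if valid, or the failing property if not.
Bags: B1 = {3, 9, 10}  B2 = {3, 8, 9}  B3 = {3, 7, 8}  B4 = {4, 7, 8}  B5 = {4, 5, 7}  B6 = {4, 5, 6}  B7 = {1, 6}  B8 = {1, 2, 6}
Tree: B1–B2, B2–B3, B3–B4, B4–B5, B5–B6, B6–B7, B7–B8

A tree decomposition must satisfy three properties: every vertex lies in some bag; for every edge, both endpoints lie together in some bag; and for every vertex, the bags containing it form a connected subtree. Here edge (5,1) lies in no bag, so the decomposition is invalid.

No — edge (5,1) lies in no bag.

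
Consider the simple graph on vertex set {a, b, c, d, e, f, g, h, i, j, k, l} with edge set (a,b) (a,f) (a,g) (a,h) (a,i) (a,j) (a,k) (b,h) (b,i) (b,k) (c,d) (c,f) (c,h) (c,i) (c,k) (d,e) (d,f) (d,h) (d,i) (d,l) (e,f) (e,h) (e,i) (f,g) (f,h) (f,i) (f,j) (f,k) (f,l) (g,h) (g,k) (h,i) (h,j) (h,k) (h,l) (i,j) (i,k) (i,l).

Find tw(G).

A width-4 tree decomposition is:
Bags: B1 = {a, f, h, i, k}  B2 = {a, b, h, i, k}  B3 = {c, f, h, i, k}  B4 = {a, f, g, h, k}  B5 = {c, d, f, h, i}  B6 = {d, e, f, h, i}  B7 = {d, f, h, i, l}  B8 = {a, f, h, i, j}
Tree: B1–B2, B1–B3, B1–B4, B3–B5, B5–B6, B5–B7, B1–B8
The largest bag has 5 vertices, giving width 4; this decomposition certifies tw(G) ≤ 4. On the other hand G contains the 5-clique {a, f, g, h, k}. A clique must lie in a single bag of any decomposition, so no decomposition can have width below 4. Combining the bounds, tw(G) = 4.

4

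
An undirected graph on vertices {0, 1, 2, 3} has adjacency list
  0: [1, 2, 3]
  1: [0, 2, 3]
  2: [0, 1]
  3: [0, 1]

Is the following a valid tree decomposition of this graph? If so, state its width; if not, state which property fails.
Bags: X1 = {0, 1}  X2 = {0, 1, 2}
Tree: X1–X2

No — vertex 3 appears in no bag.

A tree decomposition must satisfy three properties: every vertex lies in some bag; for every edge, both endpoints lie together in some bag; and for every vertex, the bags containing it form a connected subtree. Here vertex 3 appears in no bag, so the decomposition is invalid.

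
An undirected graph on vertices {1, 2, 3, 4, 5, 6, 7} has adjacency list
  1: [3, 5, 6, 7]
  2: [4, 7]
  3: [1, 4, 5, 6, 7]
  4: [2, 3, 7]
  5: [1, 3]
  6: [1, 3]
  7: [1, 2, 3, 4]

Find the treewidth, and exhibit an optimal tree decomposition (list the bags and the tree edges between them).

Treewidth 2.
One such decomposition:
Bags: B1 = {3, 4, 7}  B2 = {2, 4, 7}  B3 = {1, 3, 7}  B4 = {1, 3, 5}  B5 = {1, 3, 6}
Tree: B1–B2, B1–B3, B3–B4, B3–B5

Each bag holds 3 vertices, so the decomposition has width 2, which upper-bounds the treewidth. For the lower bound, the 3 vertices {2, 4, 7} are pairwise adjacent, and any tree decomposition puts a clique entirely inside one bag — forcing width ≥ 2. Combining the bounds, tw(G) = 2.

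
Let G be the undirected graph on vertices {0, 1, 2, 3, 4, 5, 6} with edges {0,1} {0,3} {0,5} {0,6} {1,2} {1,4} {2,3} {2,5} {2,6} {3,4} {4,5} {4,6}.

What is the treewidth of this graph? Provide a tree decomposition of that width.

Treewidth 3.
One such decomposition:
Bags: B1 = {0, 1, 2, 4}  B2 = {0, 2, 4, 6}  B3 = {0, 2, 3, 4}  B4 = {0, 2, 4, 5}
Tree: B1–B2, B2–B3, B3–B4

The largest bag has 4 vertices, giving width 3; this decomposition certifies tw(G) ≤ 3. For the lower bound: the 4 vertex sets {1,4}, {2,6}, {0}, {3} are disjoint, each induces a connected subgraph, and every pair is joined by at least one edge of G. Contracting each set to a single vertex therefore yields K_{4} as a minor, and since treewidth is minor-monotone, tw(G) ≥ tw(K_{4}) = 3. The upper and lower bounds meet at 3, so that is the treewidth.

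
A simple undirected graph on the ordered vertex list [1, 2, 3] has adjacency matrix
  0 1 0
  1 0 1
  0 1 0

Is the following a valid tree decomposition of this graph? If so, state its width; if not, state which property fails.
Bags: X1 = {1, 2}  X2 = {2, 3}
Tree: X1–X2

Every vertex of G appears in some bag (union = {1, 2, 3}); every edge is covered by a bag; and for each vertex v the set of bags containing v is connected in the bag tree. The decomposition is therefore valid. The largest bag has 2 vertices, so the width is 1.

Yes; width 1.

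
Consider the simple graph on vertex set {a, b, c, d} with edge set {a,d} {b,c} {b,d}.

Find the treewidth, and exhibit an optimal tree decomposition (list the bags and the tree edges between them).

Treewidth 1.
Bags: B1 = {a, d}  B2 = {b, d}  B3 = {b, c}
Tree: B1–B2, B2–B3

Every bag has size at most 2, so the width is 2 − 1 = 1 and tw(G) ≤ 1. Any graph with an edge has treewidth ≥ 1, and G has the edge a–d. Hence tw(G) = 1 exactly.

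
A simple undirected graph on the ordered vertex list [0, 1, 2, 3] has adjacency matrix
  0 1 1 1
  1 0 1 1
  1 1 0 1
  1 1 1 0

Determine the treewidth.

3

A width-3 tree decomposition is:
Bags: B1 = {0, 1, 2, 3}
Tree: (single bag)
With just one bag of size 4, the width is 4 − 1 = 3, so tw(G) ≤ 3. Conversely, {0, 1, 2, 3} is a clique of size 4, and the vertices of any clique must share a bag in every tree decomposition; so some bag has ≥ 4 vertices and tw(G) ≥ 3. Hence tw(G) = 3 exactly.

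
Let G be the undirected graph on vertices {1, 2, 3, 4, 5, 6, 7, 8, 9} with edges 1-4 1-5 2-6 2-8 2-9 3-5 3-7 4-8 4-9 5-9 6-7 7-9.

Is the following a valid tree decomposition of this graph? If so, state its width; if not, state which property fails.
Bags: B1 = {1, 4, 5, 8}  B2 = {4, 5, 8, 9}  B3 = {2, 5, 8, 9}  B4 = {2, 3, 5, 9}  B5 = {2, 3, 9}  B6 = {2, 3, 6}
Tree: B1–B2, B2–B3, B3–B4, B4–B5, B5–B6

No — vertex 7 appears in no bag.

A tree decomposition must satisfy three properties: every vertex lies in some bag; for every edge, both endpoints lie together in some bag; and for every vertex, the bags containing it form a connected subtree. Here vertex 7 appears in no bag, so the decomposition is invalid.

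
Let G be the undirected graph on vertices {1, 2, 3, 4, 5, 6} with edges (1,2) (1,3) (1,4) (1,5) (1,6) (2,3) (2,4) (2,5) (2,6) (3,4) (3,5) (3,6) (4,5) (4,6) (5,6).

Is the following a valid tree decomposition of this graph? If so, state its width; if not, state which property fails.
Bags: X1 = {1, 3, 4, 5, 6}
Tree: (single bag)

No — vertex 2 appears in no bag.

A tree decomposition must satisfy three properties: every vertex lies in some bag; for every edge, both endpoints lie together in some bag; and for every vertex, the bags containing it form a connected subtree. Here vertex 2 appears in no bag, so the decomposition is invalid.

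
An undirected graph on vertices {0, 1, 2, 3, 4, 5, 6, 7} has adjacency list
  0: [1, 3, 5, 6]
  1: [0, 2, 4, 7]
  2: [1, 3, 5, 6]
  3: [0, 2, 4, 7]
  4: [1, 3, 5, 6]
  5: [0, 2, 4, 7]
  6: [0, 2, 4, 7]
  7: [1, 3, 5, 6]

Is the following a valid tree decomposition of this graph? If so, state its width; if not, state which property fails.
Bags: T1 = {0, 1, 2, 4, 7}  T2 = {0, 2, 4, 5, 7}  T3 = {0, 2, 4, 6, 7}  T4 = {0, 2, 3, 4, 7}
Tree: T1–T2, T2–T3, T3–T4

Yes; width 4.

Vertex coverage: the bags together contain {0, 1, 2, 3, 4, 5, 6, 7}, the full vertex set. Edge coverage: each edge of G has both endpoints in at least one bag. Running intersection: for every vertex, the bags containing it form a connected subtree. All three properties hold, so this is a valid tree decomposition of width max|bag| − 1 = 4, and hence tw(G) ≤ 4.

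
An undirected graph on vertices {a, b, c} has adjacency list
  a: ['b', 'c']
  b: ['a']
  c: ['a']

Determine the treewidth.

A width-1 tree decomposition is:
Bags: B1 = {a, b}  B2 = {a, c}
Tree: B1–B2
Every bag has size at most 2, so the width is 2 − 1 = 1 and tw(G) ≤ 1. G has an edge, so its treewidth is at least 1. Therefore the treewidth is 1.

1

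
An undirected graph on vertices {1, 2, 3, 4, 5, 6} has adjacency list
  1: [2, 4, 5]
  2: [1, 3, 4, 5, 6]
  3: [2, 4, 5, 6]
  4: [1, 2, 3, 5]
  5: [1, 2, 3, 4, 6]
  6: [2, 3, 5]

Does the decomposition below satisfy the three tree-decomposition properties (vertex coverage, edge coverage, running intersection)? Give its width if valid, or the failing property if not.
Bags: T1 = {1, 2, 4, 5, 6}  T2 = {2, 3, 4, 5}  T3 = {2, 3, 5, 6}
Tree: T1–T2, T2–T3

A tree decomposition must satisfy three properties: every vertex lies in some bag; for every edge, both endpoints lie together in some bag; and for every vertex, the bags containing it form a connected subtree. Here bags containing vertex 6 are not connected in the tree, so the decomposition is invalid.

No — bags containing vertex 6 are not connected in the tree.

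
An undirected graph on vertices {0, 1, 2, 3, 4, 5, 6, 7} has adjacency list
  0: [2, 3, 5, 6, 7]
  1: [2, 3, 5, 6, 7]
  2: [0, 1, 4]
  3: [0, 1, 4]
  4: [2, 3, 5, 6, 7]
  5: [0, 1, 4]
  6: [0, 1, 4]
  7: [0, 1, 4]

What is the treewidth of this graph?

3

A width-3 tree decomposition is:
Bags: B1 = {0, 1, 4, 7}  B2 = {0, 1, 4, 5}  B3 = {0, 1, 3, 4}  B4 = {0, 1, 2, 4}  B5 = {0, 1, 4, 6}
Tree: B1–B2, B2–B3, B3–B4, B4–B5
The largest bag has 4 vertices, giving width 3; this decomposition certifies tw(G) ≤ 3. For the lower bound: the 4 vertex sets {0,7}, {4,5}, {1}, {3} are disjoint, each induces a connected subgraph, and every pair is joined by at least one edge of G. Contracting each set to a single vertex therefore yields K_{4} as a minor, and since treewidth is minor-monotone, tw(G) ≥ tw(K_{4}) = 3. Hence tw(G) = 3 exactly.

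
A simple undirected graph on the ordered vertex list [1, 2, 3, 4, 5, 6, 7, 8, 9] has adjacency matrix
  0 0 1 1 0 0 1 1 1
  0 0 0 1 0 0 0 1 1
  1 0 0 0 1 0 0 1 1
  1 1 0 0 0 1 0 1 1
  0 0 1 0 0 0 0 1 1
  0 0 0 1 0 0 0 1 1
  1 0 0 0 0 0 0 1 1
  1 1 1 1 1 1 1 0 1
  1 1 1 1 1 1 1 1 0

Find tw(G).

A width-3 tree decomposition is:
Bags: B1 = {1, 3, 8, 9}  B2 = {1, 7, 8, 9}  B3 = {1, 4, 8, 9}  B4 = {2, 4, 8, 9}  B5 = {4, 6, 8, 9}  B6 = {3, 5, 8, 9}
Tree: B1–B2, B2–B3, B3–B4, B4–B5, B1–B6
The largest bag has 4 vertices, giving width 3; this decomposition certifies tw(G) ≤ 3. Conversely, {1, 3, 8, 9} is a clique of size 4, and the vertices of any clique must share a bag in every tree decomposition; so some bag has ≥ 4 vertices and tw(G) ≥ 3. Combining the bounds, tw(G) = 3.

3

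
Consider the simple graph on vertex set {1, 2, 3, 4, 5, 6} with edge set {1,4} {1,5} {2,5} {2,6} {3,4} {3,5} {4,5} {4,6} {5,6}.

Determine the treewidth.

A width-2 tree decomposition is:
Bags: B1 = {4, 5, 6}  B2 = {1, 4, 5}  B3 = {3, 4, 5}  B4 = {2, 5, 6}
Tree: B1–B2, B1–B3, B1–B4
Each bag holds 3 vertices, so the decomposition has width 2, which upper-bounds the treewidth. On the other hand G contains the 3-clique {2, 5, 6}. A clique must lie in a single bag of any decomposition, so no decomposition can have width below 2. Therefore the treewidth is 2.

2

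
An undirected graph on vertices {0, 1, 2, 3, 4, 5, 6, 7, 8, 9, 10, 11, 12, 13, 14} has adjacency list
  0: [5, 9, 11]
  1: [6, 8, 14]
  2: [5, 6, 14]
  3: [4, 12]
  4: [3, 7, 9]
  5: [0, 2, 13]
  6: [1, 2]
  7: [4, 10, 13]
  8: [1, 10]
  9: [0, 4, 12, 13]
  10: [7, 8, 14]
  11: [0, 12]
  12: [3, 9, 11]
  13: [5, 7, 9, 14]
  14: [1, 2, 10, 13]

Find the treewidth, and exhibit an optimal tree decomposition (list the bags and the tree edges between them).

Treewidth 3.
One optimal decomposition is:
Bags: B1 = {3, 4, 11, 12}  B2 = {4, 9, 11, 12}  B3 = {0, 4, 9, 11}  B4 = {0, 4, 7, 9}  B5 = {0, 7, 9, 13}  B6 = {0, 5, 7, 13}  B7 = {5, 7, 10, 13}  B8 = {5, 10, 13, 14}  B9 = {2, 5, 10, 14}  B10 = {2, 8, 10, 14}  B11 = {1, 2, 8, 14}  B12 = {1, 2, 6, 8}
Tree: B1–B2, B2–B3, B3–B4, B4–B5, B5–B6, B6–B7, B7–B8, B8–B9, B9–B10, B10–B11, B11–B12

The largest bag has 4 vertices, giving width 3; this decomposition certifies tw(G) ≤ 3. For the lower bound: the 4 vertex sets {3,11,12}, {4}, {9}, {0,5,7,13} are disjoint, each induces a connected subgraph, and every pair is joined by at least one edge of G. Contracting each set to a single vertex therefore yields K_{4} as a minor, and since treewidth is minor-monotone, tw(G) ≥ tw(K_{4}) = 3. Therefore the treewidth is 3.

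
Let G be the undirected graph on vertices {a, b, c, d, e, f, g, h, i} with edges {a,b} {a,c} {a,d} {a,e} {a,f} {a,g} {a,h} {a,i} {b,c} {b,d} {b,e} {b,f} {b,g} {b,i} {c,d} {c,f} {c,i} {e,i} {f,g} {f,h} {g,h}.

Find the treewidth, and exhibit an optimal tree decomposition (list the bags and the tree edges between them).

Treewidth 3.
One optimal decomposition is:
Bags: B1 = {a, b, c, d}  B2 = {a, b, c, i}  B3 = {a, b, c, f}  B4 = {a, b, e, i}  B5 = {a, b, f, g}  B6 = {a, f, g, h}
Tree: B1–B2, B2–B3, B2–B4, B3–B5, B5–B6

The largest bag has 4 vertices, giving width 3; this decomposition certifies tw(G) ≤ 3. For the lower bound, the 4 vertices {a, f, g, h} are pairwise adjacent, and any tree decomposition puts a clique entirely inside one bag — forcing width ≥ 3. The upper and lower bounds meet at 3, so that is the treewidth.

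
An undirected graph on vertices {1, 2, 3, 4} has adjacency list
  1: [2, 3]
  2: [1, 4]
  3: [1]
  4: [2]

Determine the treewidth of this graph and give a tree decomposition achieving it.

Treewidth 1.
One optimal decomposition is:
Bags: B1 = {2, 4}  B2 = {1, 2}  B3 = {1, 3}
Tree: B1–B2, B2–B3

Each bag holds 2 vertices, so the decomposition has width 1, which upper-bounds the treewidth. Since G has at least one edge (e.g. 4–2), it is not an edgeless graph, so tw(G) ≥ 1. The upper and lower bounds meet at 1, so that is the treewidth.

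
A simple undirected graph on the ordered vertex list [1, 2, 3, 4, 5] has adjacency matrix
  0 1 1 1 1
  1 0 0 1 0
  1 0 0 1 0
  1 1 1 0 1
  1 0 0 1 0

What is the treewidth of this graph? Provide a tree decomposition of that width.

Treewidth 2.
One such decomposition:
Bags: B1 = {1, 3, 4}  B2 = {1, 2, 4}  B3 = {1, 4, 5}
Tree: B1–B2, B1–B3

The largest bag has 3 vertices, giving width 2; this decomposition certifies tw(G) ≤ 2. For the lower bound, the 3 vertices {1, 2, 4} are pairwise adjacent, and any tree decomposition puts a clique entirely inside one bag — forcing width ≥ 2. Combining the bounds, tw(G) = 2.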